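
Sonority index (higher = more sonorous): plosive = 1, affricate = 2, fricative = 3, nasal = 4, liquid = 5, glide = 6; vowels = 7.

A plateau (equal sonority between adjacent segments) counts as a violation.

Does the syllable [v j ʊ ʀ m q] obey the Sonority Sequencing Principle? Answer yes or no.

Onset: /v/ is a fricative (sonority 3), /j/ is a glide (sonority 6); then the nucleus /ʊ/ (sonority 7).
Onset profile 3-6-7 — rises to the nucleus.
Coda: /ʀ/ is a liquid (sonority 5), /m/ is a nasal (sonority 4), /q/ is a plosive (sonority 1).
Coda profile 7-5-4-1 — falls from the nucleus.

yes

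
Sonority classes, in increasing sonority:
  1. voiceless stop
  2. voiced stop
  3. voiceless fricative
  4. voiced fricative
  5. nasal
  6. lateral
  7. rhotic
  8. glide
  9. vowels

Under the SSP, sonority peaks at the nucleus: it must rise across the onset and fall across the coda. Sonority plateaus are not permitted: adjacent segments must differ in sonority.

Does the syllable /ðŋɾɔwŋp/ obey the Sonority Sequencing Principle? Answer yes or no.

yes

Onset: /ð/ is a voiced fricative (sonority 4), /ŋ/ is a nasal (sonority 5), /ɾ/ is a rhotic (sonority 7); then the nucleus /ɔ/ (sonority 9).
Onset profile 4-5-7-9 — rises to the nucleus.
Coda: /w/ is a glide (sonority 8), /ŋ/ is a nasal (sonority 5), /p/ is a voiceless stop (sonority 1).
Coda profile 9-8-5-1 — falls from the nucleus.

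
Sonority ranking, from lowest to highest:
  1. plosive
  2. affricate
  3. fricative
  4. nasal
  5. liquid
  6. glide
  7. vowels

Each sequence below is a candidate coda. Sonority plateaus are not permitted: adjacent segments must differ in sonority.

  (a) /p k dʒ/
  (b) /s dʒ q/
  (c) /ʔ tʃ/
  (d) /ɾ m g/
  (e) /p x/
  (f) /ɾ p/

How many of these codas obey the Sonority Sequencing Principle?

(a) 1-1-2 → violates
(b) 3-2-1 → obeys
(c) 1-2 → violates
(d) 5-4-1 → obeys
(e) 1-3 → violates
(f) 5-1 → obeys

3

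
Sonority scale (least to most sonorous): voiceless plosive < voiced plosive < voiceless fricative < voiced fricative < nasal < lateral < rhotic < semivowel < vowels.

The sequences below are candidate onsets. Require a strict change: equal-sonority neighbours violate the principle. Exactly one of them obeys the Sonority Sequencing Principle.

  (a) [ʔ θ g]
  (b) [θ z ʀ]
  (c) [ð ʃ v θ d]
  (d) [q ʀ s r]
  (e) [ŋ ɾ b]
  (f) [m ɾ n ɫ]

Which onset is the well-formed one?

(a) [ʔ θ g]: profile 1-3-2 — violates.
(b) [θ z ʀ]: profile 3-4-7 — obeys.
(c) [ð ʃ v θ d]: profile 4-3-4-3-2 — violates.
(d) [q ʀ s r]: profile 1-7-3-7 — violates.
(e) [ŋ ɾ b]: profile 5-7-2 — violates.
(f) [m ɾ n ɫ]: profile 5-7-5-6 — violates.

b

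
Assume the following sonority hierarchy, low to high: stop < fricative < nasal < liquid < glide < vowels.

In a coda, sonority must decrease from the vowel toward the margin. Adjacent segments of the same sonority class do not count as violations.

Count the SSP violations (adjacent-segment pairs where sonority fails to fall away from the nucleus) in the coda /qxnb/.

2

/q/: stop = 1.
/x/: fricative = 2.
/n/: nasal = 3.
/b/: stop = 1.
/q/→/x/: 1→2 (does not fall) — violation.
/x/→/n/: 2→3 (does not fall) — violation.
/n/→/b/: 3→1 (falls) — ok.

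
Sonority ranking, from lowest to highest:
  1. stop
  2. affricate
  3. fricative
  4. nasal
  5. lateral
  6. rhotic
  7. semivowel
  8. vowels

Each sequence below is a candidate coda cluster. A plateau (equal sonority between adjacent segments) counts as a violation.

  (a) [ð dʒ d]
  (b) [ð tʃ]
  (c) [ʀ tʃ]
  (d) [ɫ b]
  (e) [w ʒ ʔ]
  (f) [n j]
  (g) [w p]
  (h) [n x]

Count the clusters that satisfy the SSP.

7

(a) [ð dʒ d]: profile 3-2-1 — obeys.
(b) [ð tʃ]: profile 3-2 — obeys.
(c) [ʀ tʃ]: profile 6-2 — obeys.
(d) [ɫ b]: profile 5-1 — obeys.
(e) [w ʒ ʔ]: profile 7-3-1 — obeys.
(f) [n j]: profile 4-7 — violates.
(g) [w p]: profile 7-1 — obeys.
(h) [n x]: profile 4-3 — obeys.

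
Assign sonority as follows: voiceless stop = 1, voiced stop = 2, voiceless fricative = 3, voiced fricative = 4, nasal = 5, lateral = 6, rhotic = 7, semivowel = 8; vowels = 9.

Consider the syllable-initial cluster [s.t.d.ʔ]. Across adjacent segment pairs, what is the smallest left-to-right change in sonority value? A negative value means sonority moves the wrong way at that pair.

-2

/s/ is a voiceless fricative (sonority 3).
/t/ is a voiceless stop (sonority 1).
/d/ is a voiced stop (sonority 2).
/ʔ/ is a voiceless stop (sonority 1).
/s/→/t/: change -2.
/t/→/d/: change +1.
/d/→/ʔ/: change -1.
Minimum = -2.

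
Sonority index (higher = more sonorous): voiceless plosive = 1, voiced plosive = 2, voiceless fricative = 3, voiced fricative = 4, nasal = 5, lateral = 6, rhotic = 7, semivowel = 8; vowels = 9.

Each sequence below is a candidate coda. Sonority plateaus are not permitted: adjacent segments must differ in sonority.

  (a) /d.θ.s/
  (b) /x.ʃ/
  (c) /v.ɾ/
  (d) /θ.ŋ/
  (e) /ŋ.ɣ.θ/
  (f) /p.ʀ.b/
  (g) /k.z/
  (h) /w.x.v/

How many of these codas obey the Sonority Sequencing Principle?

(a) /d.θ.s/: profile 2-3-3 — violates.
(b) /x.ʃ/: profile 3-3 — violates.
(c) /v.ɾ/: profile 4-7 — violates.
(d) /θ.ŋ/: profile 3-5 — violates.
(e) /ŋ.ɣ.θ/: profile 5-4-3 — obeys.
(f) /p.ʀ.b/: profile 1-7-2 — violates.
(g) /k.z/: profile 1-4 — violates.
(h) /w.x.v/: profile 8-3-4 — violates.

1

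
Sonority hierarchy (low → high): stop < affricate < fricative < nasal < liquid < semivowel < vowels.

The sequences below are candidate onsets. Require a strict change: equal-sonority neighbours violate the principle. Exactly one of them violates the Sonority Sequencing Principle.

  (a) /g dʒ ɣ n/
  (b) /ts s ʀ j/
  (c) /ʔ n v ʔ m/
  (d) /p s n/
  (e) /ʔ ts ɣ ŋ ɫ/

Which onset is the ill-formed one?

c

(a) sonority 1-2-3-4: well-formed.
(b) sonority 2-3-5-6: well-formed.
(c) sonority 1-4-3-1-4: ill-formed.
(d) sonority 1-3-4: well-formed.
(e) sonority 1-2-3-4-5: well-formed.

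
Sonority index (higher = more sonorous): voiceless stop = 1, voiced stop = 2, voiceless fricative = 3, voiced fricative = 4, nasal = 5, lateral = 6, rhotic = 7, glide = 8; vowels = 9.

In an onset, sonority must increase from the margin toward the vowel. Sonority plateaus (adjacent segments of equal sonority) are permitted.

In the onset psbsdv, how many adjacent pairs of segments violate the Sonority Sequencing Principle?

/p/ — voiceless stop, sonority 1.
/s/ — voiceless fricative, sonority 3.
/b/ — voiced stop, sonority 2.
/s/ — voiceless fricative, sonority 3.
/d/ — voiced stop, sonority 2.
/v/ — voiced fricative, sonority 4.
/p/→/s/: 1→3 (rises) — ok.
/s/→/b/: 3→2 (does not rise) — violation.
/b/→/s/: 2→3 (rises) — ok.
/s/→/d/: 3→2 (does not rise) — violation.
/d/→/v/: 2→4 (rises) — ok.

2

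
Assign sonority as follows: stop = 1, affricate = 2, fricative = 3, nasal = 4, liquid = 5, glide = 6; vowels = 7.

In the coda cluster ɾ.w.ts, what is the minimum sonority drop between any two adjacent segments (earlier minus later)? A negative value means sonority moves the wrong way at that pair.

/ɾ/ is a liquid (sonority 5).
/w/ is a glide (sonority 6).
/ts/ is an affricate (sonority 2).
/ɾ/→/w/: change -1.
/w/→/ts/: change +4.
Minimum = -1.

-1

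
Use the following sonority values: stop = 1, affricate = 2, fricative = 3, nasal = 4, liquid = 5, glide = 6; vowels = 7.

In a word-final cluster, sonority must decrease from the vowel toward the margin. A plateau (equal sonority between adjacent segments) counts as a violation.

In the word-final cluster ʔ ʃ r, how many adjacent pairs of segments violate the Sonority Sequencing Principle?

/ʔ/: stop = 1.
/ʃ/: fricative = 3.
/r/: liquid = 5.
/ʔ/→/ʃ/: 1→3 (does not fall) — violation.
/ʃ/→/r/: 3→5 (does not fall) — violation.

2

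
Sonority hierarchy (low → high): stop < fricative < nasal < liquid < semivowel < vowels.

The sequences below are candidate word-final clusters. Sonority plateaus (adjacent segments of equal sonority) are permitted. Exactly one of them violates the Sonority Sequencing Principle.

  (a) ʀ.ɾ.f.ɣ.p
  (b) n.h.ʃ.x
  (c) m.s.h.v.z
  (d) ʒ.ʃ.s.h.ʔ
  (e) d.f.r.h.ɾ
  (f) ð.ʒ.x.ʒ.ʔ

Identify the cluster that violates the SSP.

(a) sonority 4-4-2-2-1: well-formed.
(b) sonority 3-2-2-2: well-formed.
(c) sonority 3-2-2-2-2: well-formed.
(d) sonority 2-2-2-2-1: well-formed.
(e) sonority 1-2-4-2-4: ill-formed.
(f) sonority 2-2-2-2-1: well-formed.

e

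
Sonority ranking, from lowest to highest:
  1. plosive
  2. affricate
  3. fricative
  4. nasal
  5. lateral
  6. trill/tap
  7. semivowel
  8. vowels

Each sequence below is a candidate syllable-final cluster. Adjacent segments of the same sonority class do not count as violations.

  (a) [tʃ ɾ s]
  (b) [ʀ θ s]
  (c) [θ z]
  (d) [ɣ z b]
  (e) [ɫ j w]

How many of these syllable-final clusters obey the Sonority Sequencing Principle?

(a) 2-6-3 → violates
(b) 6-3-3 → obeys
(c) 3-3 → obeys
(d) 3-3-1 → obeys
(e) 5-7-7 → violates

3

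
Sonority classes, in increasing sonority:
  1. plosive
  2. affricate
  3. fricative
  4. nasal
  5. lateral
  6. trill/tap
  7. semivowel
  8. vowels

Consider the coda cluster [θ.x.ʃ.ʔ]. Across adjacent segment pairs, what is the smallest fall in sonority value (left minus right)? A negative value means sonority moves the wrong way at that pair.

0

/θ/ is a fricative (sonority 3).
/x/ is a fricative (sonority 3).
/ʃ/ is a fricative (sonority 3).
/ʔ/ is a plosive (sonority 1).
/θ/→/x/: change +0.
/x/→/ʃ/: change +0.
/ʃ/→/ʔ/: change +2.
Minimum = 0.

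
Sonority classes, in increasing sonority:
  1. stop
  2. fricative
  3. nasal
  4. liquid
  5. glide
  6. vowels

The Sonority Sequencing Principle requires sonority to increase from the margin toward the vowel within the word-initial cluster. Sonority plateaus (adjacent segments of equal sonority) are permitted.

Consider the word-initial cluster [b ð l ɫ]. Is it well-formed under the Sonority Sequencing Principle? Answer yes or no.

yes

/b/ — stop, sonority 1.
/ð/ — fricative, sonority 2.
/l/ — liquid, sonority 4.
/ɫ/ — liquid, sonority 4.
The profile 1-2-4-4 is non-decreasing (plateaus allowed), so the word-initial cluster satisfies the SSP.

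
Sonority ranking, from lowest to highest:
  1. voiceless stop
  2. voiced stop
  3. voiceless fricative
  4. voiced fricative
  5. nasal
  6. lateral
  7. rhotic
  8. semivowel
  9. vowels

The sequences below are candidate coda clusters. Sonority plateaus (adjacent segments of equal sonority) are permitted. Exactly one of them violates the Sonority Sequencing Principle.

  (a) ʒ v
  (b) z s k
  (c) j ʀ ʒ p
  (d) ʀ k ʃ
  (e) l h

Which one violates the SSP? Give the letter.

(a) sonority 4-4: well-formed.
(b) sonority 4-3-1: well-formed.
(c) sonority 8-7-4-1: well-formed.
(d) sonority 7-1-3: ill-formed.
(e) sonority 6-3: well-formed.

d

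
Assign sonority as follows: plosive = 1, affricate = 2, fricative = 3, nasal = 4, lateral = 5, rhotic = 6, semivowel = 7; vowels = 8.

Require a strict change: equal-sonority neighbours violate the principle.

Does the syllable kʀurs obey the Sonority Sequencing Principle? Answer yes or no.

Onset: /k/ is a plosive (sonority 1), /ʀ/ is a rhotic (sonority 6); then the nucleus /u/ (sonority 8).
Onset profile 1-6-8 — rises to the nucleus.
Coda: /r/ is a rhotic (sonority 6), /s/ is a fricative (sonority 3).
Coda profile 8-6-3 — falls from the nucleus.

yes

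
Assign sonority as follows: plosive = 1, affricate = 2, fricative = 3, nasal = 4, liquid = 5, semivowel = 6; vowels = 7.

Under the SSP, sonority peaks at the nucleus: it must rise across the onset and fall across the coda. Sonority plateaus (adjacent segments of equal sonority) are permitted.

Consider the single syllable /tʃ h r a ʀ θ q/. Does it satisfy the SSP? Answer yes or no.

yes

Onset: /tʃ/ is an affricate (sonority 2), /h/ is a fricative (sonority 3), /r/ is a liquid (sonority 5); then the nucleus /a/ (sonority 7).
Onset profile 2-3-5-7 — rises to the nucleus.
Coda: /ʀ/ is a liquid (sonority 5), /θ/ is a fricative (sonority 3), /q/ is a plosive (sonority 1).
Coda profile 7-5-3-1 — falls from the nucleus.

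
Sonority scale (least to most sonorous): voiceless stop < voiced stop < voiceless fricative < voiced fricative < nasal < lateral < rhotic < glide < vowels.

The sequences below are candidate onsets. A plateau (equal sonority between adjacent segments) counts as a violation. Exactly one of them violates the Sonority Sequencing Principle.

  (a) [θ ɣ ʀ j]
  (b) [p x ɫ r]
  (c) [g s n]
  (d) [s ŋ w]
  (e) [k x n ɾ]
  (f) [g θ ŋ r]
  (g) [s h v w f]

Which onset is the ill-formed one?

(a) [θ ɣ ʀ j]: profile 3-4-7-8 — obeys.
(b) [p x ɫ r]: profile 1-3-6-7 — obeys.
(c) [g s n]: profile 2-3-5 — obeys.
(d) [s ŋ w]: profile 3-5-8 — obeys.
(e) [k x n ɾ]: profile 1-3-5-7 — obeys.
(f) [g θ ŋ r]: profile 2-3-5-7 — obeys.
(g) [s h v w f]: profile 3-3-4-8-3 — violates.

g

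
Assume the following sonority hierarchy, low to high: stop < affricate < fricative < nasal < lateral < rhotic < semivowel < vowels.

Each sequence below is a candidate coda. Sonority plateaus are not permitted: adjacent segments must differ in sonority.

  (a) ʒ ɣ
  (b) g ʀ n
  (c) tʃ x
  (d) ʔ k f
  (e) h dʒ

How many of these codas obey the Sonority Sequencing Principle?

(a) sonority 3-3: ill-formed.
(b) sonority 1-6-4: ill-formed.
(c) sonority 2-3: ill-formed.
(d) sonority 1-1-3: ill-formed.
(e) sonority 3-2: well-formed.

1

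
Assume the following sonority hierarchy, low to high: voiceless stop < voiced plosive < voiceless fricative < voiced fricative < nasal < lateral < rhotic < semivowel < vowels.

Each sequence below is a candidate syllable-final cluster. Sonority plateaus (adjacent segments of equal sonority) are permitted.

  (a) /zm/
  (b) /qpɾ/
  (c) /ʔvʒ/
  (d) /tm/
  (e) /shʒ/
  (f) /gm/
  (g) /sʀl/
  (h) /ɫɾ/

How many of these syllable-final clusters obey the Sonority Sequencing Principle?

(a) /zm/: profile 4-5 — violates.
(b) /qpɾ/: profile 1-1-7 — violates.
(c) /ʔvʒ/: profile 1-4-4 — violates.
(d) /tm/: profile 1-5 — violates.
(e) /shʒ/: profile 3-3-4 — violates.
(f) /gm/: profile 2-5 — violates.
(g) /sʀl/: profile 3-7-6 — violates.
(h) /ɫɾ/: profile 6-7 — violates.

0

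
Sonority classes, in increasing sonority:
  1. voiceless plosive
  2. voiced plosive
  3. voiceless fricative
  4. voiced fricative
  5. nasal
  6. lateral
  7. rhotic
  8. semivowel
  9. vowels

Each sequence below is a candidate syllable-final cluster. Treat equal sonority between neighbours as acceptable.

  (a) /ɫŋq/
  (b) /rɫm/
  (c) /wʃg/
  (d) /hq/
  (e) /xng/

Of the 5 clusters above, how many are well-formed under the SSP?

(a) /ɫŋq/: profile 6-5-1 — obeys.
(b) /rɫm/: profile 7-6-5 — obeys.
(c) /wʃg/: profile 8-3-2 — obeys.
(d) /hq/: profile 3-1 — obeys.
(e) /xng/: profile 3-5-2 — violates.

4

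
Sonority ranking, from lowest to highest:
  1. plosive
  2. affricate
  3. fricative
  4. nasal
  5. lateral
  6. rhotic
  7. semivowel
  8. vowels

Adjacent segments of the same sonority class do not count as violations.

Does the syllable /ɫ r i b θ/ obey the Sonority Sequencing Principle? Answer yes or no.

no

Onset: /ɫ/ is a lateral (sonority 5), /r/ is a rhotic (sonority 6); then the nucleus /i/ (sonority 8).
Onset profile 5-6-8 — rises to the nucleus.
Coda: /b/ is a plosive (sonority 1), /θ/ is a fricative (sonority 3).
Coda profile 8-1-3 — does not fall throughout.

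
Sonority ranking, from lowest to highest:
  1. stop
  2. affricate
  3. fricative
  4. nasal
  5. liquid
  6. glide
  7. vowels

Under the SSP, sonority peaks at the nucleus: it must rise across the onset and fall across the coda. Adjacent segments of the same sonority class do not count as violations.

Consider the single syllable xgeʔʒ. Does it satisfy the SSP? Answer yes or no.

Onset: /x/ is a fricative (sonority 3), /g/ is a stop (sonority 1); then the nucleus /e/ (sonority 7).
Onset profile 3-1-7 — does not rise throughout.
Coda: /ʔ/ is a stop (sonority 1), /ʒ/ is a fricative (sonority 3).
Coda profile 7-1-3 — does not fall throughout.

no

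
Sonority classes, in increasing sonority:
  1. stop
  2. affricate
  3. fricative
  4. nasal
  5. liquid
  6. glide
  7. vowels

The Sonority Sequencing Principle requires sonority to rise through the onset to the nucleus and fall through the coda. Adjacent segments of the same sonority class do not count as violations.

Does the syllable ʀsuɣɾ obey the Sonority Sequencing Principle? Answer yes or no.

no

Onset: /ʀ/ is a liquid (sonority 5), /s/ is a fricative (sonority 3); then the nucleus /u/ (sonority 7).
Onset profile 5-3-7 — does not rise throughout.
Coda: /ɣ/ is a fricative (sonority 3), /ɾ/ is a liquid (sonority 5).
Coda profile 7-3-5 — does not fall throughout.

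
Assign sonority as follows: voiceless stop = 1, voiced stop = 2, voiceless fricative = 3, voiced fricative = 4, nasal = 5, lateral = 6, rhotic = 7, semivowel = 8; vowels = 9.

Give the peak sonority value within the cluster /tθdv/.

/t/: voiceless stop = 1.
/θ/: voiceless fricative = 3.
/d/: voiced stop = 2.
/v/: voiced fricative = 4.
The maximum is 4.

4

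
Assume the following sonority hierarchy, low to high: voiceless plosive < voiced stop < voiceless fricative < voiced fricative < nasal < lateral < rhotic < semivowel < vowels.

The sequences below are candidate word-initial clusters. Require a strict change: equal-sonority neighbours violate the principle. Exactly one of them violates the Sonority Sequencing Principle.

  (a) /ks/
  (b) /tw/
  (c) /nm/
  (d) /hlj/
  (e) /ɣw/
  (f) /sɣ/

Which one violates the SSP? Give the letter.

c

(a) sonority 1-3: well-formed.
(b) sonority 1-8: well-formed.
(c) sonority 5-5: ill-formed.
(d) sonority 3-6-8: well-formed.
(e) sonority 4-8: well-formed.
(f) sonority 3-4: well-formed.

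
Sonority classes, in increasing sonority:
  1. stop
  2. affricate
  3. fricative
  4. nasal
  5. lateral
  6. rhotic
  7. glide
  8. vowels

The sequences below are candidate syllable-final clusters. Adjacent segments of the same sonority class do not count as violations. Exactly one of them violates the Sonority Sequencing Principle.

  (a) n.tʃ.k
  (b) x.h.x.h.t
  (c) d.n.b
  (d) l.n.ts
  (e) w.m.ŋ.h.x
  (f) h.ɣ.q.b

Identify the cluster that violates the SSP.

(a) 4-2-1 → obeys
(b) 3-3-3-3-1 → obeys
(c) 1-4-1 → violates
(d) 5-4-2 → obeys
(e) 7-4-4-3-3 → obeys
(f) 3-3-1-1 → obeys

c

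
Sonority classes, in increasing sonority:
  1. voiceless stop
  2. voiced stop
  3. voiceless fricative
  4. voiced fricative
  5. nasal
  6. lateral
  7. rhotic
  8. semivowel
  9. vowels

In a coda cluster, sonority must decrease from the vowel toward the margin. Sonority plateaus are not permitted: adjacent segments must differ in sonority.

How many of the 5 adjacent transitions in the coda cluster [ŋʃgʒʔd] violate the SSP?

/ŋ/ is a nasal (sonority 5).
/ʃ/ is a voiceless fricative (sonority 3).
/g/ is a voiced stop (sonority 2).
/ʒ/ is a voiced fricative (sonority 4).
/ʔ/ is a voiceless stop (sonority 1).
/d/ is a voiced stop (sonority 2).
/ŋ/→/ʃ/: 5→3 (falls) — ok.
/ʃ/→/g/: 3→2 (falls) — ok.
/g/→/ʒ/: 2→4 (does not fall) — violation.
/ʒ/→/ʔ/: 4→1 (falls) — ok.
/ʔ/→/d/: 1→2 (does not fall) — violation.

2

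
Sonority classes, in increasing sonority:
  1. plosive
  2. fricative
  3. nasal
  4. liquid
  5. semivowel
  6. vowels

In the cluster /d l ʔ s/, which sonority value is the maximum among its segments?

/d/ — plosive, sonority 1.
/l/ — liquid, sonority 4.
/ʔ/ — plosive, sonority 1.
/s/ — fricative, sonority 2.
The maximum is 4.

4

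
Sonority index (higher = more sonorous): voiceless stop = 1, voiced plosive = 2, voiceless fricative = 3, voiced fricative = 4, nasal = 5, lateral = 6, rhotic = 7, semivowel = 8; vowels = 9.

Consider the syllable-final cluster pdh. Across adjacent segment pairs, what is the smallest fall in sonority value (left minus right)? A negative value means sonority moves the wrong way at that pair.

-1

/p/ is a voiceless stop (sonority 1).
/d/ is a voiced plosive (sonority 2).
/h/ is a voiceless fricative (sonority 3).
/p/→/d/: change -1.
/d/→/h/: change -1.
Minimum = -1.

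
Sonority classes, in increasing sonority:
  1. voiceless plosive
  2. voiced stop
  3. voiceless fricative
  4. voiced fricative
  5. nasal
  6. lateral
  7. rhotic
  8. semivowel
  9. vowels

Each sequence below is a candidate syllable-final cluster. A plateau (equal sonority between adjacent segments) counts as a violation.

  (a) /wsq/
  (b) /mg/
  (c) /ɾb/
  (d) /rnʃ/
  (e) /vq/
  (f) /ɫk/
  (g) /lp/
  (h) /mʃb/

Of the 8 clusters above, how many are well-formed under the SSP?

(a) /wsq/: profile 8-3-1 — obeys.
(b) /mg/: profile 5-2 — obeys.
(c) /ɾb/: profile 7-2 — obeys.
(d) /rnʃ/: profile 7-5-3 — obeys.
(e) /vq/: profile 4-1 — obeys.
(f) /ɫk/: profile 6-1 — obeys.
(g) /lp/: profile 6-1 — obeys.
(h) /mʃb/: profile 5-3-2 — obeys.

8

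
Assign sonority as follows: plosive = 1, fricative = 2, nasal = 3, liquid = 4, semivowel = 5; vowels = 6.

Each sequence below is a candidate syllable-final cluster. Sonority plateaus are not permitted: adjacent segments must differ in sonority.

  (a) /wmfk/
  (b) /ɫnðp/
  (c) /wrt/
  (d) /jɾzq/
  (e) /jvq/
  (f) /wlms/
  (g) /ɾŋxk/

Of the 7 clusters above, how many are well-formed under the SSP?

7

(a) /wmfk/: profile 5-3-2-1 — obeys.
(b) /ɫnðp/: profile 4-3-2-1 — obeys.
(c) /wrt/: profile 5-4-1 — obeys.
(d) /jɾzq/: profile 5-4-2-1 — obeys.
(e) /jvq/: profile 5-2-1 — obeys.
(f) /wlms/: profile 5-4-3-2 — obeys.
(g) /ɾŋxk/: profile 4-3-2-1 — obeys.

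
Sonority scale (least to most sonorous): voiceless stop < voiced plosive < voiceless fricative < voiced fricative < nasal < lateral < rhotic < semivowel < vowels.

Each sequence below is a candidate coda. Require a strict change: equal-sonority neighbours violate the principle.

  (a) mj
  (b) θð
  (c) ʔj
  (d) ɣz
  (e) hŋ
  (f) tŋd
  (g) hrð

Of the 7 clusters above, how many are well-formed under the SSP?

(a) sonority 5-8: ill-formed.
(b) sonority 3-4: ill-formed.
(c) sonority 1-8: ill-formed.
(d) sonority 4-4: ill-formed.
(e) sonority 3-5: ill-formed.
(f) sonority 1-5-2: ill-formed.
(g) sonority 3-7-4: ill-formed.

0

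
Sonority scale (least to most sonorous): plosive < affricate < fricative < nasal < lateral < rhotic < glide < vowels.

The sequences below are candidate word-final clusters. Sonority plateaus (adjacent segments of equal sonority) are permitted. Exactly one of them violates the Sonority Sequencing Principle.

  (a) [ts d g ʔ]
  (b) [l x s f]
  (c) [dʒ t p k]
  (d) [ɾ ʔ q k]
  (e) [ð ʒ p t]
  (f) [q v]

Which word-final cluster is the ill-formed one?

f

(a) sonority 2-1-1-1: well-formed.
(b) sonority 5-3-3-3: well-formed.
(c) sonority 2-1-1-1: well-formed.
(d) sonority 6-1-1-1: well-formed.
(e) sonority 3-3-1-1: well-formed.
(f) sonority 1-3: ill-formed.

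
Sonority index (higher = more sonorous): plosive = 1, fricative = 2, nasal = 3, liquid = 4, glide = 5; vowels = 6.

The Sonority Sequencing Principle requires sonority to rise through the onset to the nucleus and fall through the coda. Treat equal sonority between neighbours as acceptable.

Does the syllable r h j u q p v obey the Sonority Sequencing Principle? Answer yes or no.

Onset: /r/ is a liquid (sonority 4), /h/ is a fricative (sonority 2), /j/ is a glide (sonority 5); then the nucleus /u/ (sonority 6).
Onset profile 4-2-5-6 — does not rise throughout.
Coda: /q/ is a plosive (sonority 1), /p/ is a plosive (sonority 1), /v/ is a fricative (sonority 2).
Coda profile 6-1-1-2 — does not fall throughout.

no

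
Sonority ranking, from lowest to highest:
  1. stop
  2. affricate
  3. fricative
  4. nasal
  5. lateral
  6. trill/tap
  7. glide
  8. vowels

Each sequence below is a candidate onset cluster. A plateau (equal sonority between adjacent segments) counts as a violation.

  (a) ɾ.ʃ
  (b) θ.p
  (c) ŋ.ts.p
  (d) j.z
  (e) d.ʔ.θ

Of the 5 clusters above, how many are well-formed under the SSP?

(a) 6-3 → violates
(b) 3-1 → violates
(c) 4-2-1 → violates
(d) 7-3 → violates
(e) 1-1-3 → violates

0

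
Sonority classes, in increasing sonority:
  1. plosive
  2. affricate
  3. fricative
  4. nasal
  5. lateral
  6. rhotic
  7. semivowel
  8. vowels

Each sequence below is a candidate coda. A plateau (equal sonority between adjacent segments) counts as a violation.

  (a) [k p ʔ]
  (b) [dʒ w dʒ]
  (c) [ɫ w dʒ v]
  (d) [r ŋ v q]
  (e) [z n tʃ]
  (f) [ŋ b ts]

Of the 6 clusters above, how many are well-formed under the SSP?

1

(a) 1-1-1 → violates
(b) 2-7-2 → violates
(c) 5-7-2-3 → violates
(d) 6-4-3-1 → obeys
(e) 3-4-2 → violates
(f) 4-1-2 → violates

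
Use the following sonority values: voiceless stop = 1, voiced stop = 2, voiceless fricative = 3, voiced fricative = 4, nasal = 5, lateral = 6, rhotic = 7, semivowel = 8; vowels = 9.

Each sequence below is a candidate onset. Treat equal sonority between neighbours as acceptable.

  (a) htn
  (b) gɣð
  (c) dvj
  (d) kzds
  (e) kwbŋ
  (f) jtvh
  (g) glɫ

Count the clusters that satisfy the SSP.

3

(a) 3-1-5 → violates
(b) 2-4-4 → obeys
(c) 2-4-8 → obeys
(d) 1-4-2-3 → violates
(e) 1-8-2-5 → violates
(f) 8-1-4-3 → violates
(g) 2-6-6 → obeys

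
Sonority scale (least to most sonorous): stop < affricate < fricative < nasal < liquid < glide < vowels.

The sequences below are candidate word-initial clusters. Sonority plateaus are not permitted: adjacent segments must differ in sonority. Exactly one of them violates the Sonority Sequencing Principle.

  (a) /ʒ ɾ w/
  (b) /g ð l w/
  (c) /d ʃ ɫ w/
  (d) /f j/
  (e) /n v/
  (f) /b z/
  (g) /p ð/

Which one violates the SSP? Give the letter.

e

(a) sonority 3-5-6: well-formed.
(b) sonority 1-3-5-6: well-formed.
(c) sonority 1-3-5-6: well-formed.
(d) sonority 3-6: well-formed.
(e) sonority 4-3: ill-formed.
(f) sonority 1-3: well-formed.
(g) sonority 1-3: well-formed.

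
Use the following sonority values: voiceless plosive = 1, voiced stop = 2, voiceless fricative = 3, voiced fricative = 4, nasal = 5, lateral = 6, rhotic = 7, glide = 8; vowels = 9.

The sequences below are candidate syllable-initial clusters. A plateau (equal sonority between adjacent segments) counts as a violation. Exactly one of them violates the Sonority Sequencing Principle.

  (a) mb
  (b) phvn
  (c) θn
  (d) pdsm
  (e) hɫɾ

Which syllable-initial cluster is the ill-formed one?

a

(a) sonority 5-2: ill-formed.
(b) sonority 1-3-4-5: well-formed.
(c) sonority 3-5: well-formed.
(d) sonority 1-2-3-5: well-formed.
(e) sonority 3-6-7: well-formed.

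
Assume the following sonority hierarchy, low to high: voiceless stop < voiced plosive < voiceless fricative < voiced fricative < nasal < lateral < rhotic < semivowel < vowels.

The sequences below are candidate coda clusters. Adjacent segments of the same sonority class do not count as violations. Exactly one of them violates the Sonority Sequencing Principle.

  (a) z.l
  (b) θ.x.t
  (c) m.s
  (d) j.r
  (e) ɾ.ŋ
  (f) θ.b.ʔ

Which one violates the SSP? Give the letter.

a

(a) sonority 4-6: ill-formed.
(b) sonority 3-3-1: well-formed.
(c) sonority 5-3: well-formed.
(d) sonority 8-7: well-formed.
(e) sonority 7-5: well-formed.
(f) sonority 3-2-1: well-formed.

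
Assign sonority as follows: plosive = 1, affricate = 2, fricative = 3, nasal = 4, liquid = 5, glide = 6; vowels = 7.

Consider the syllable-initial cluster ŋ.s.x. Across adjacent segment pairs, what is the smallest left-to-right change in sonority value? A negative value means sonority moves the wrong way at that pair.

/ŋ/ — nasal, sonority 4.
/s/ — fricative, sonority 3.
/x/ — fricative, sonority 3.
/ŋ/→/s/: change -1.
/s/→/x/: change +0.
Minimum = -1.

-1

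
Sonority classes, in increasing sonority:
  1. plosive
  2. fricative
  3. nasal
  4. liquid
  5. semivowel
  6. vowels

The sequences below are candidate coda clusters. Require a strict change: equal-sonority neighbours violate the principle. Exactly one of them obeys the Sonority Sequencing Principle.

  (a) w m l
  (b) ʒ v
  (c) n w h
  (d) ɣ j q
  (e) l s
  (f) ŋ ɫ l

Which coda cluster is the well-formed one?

(a) w m l: profile 5-3-4 — violates.
(b) ʒ v: profile 2-2 — violates.
(c) n w h: profile 3-5-2 — violates.
(d) ɣ j q: profile 2-5-1 — violates.
(e) l s: profile 4-2 — obeys.
(f) ŋ ɫ l: profile 3-4-4 — violates.

e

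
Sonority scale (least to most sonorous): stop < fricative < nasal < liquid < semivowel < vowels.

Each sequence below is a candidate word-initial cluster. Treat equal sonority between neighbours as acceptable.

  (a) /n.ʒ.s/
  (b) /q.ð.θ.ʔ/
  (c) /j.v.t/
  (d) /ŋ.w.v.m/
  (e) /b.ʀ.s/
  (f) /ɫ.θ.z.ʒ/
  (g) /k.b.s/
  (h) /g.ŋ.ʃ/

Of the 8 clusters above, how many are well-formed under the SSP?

1

(a) /n.ʒ.s/: profile 3-2-2 — violates.
(b) /q.ð.θ.ʔ/: profile 1-2-2-1 — violates.
(c) /j.v.t/: profile 5-2-1 — violates.
(d) /ŋ.w.v.m/: profile 3-5-2-3 — violates.
(e) /b.ʀ.s/: profile 1-4-2 — violates.
(f) /ɫ.θ.z.ʒ/: profile 4-2-2-2 — violates.
(g) /k.b.s/: profile 1-1-2 — obeys.
(h) /g.ŋ.ʃ/: profile 1-3-2 — violates.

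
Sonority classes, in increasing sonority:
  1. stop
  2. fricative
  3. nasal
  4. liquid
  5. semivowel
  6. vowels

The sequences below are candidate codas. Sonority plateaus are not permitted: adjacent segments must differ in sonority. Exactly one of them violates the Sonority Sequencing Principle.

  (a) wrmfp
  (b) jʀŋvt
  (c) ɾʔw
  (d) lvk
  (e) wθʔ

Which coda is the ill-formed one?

c

(a) 5-4-3-2-1 → obeys
(b) 5-4-3-2-1 → obeys
(c) 4-1-5 → violates
(d) 4-2-1 → obeys
(e) 5-2-1 → obeys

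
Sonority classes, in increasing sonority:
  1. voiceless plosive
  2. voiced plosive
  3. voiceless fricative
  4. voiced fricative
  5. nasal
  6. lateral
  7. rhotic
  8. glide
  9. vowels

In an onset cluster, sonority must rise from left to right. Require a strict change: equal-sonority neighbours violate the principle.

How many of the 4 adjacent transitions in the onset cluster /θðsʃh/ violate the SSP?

/θ/: voiceless fricative = 3.
/ð/: voiced fricative = 4.
/s/: voiceless fricative = 3.
/ʃ/: voiceless fricative = 3.
/h/: voiceless fricative = 3.
/θ/→/ð/: 3→4 (rises) — ok.
/ð/→/s/: 4→3 (does not rise) — violation.
/s/→/ʃ/: 3→3 (plateau) — violation.
/ʃ/→/h/: 3→3 (plateau) — violation.

3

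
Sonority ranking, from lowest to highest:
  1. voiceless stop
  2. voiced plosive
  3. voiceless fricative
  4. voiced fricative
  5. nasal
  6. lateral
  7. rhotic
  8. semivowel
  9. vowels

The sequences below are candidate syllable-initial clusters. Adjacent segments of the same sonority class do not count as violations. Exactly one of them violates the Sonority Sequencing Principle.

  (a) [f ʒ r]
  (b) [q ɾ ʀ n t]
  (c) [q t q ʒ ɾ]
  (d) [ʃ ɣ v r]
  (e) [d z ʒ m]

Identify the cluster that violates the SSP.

b

(a) 3-4-7 → obeys
(b) 1-7-7-5-1 → violates
(c) 1-1-1-4-7 → obeys
(d) 3-4-4-7 → obeys
(e) 2-4-4-5 → obeys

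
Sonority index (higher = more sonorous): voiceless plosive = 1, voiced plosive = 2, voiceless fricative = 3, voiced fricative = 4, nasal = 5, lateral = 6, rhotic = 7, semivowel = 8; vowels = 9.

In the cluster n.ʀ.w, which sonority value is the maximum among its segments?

/n/: nasal = 5.
/ʀ/: rhotic = 7.
/w/: semivowel = 8.
The maximum is 8.

8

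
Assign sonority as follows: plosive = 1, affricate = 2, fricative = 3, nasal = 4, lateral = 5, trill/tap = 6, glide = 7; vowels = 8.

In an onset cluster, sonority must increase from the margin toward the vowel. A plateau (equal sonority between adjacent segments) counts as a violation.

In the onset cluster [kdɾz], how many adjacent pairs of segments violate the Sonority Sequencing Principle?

/k/ — plosive, sonority 1.
/d/ — plosive, sonority 1.
/ɾ/ — trill/tap, sonority 6.
/z/ — fricative, sonority 3.
/k/→/d/: 1→1 (plateau) — violation.
/d/→/ɾ/: 1→6 (rises) — ok.
/ɾ/→/z/: 6→3 (does not rise) — violation.

2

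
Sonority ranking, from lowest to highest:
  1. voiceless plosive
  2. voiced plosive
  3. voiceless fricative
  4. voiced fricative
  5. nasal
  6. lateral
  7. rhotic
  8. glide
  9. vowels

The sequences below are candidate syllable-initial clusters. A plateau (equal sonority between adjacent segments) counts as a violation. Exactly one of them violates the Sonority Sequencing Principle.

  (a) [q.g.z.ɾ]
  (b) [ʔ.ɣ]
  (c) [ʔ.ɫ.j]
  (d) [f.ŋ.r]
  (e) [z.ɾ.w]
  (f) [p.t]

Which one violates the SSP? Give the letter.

(a) sonority 1-2-4-7: well-formed.
(b) sonority 1-4: well-formed.
(c) sonority 1-6-8: well-formed.
(d) sonority 3-5-7: well-formed.
(e) sonority 4-7-8: well-formed.
(f) sonority 1-1: ill-formed.

f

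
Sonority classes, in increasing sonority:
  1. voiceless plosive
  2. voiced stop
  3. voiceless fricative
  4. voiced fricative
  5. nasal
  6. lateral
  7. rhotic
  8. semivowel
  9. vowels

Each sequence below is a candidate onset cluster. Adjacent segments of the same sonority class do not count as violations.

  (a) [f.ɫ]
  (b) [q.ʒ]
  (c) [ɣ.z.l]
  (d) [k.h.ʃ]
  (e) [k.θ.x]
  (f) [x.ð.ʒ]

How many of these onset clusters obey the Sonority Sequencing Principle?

(a) sonority 3-6: well-formed.
(b) sonority 1-4: well-formed.
(c) sonority 4-4-6: well-formed.
(d) sonority 1-3-3: well-formed.
(e) sonority 1-3-3: well-formed.
(f) sonority 3-4-4: well-formed.

6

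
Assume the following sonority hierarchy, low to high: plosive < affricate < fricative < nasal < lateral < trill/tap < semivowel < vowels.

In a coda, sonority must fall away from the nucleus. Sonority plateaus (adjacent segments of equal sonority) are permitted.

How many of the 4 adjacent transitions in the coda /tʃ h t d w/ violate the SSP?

/tʃ/ is an affricate (sonority 2).
/h/ is a fricative (sonority 3).
/t/ is a plosive (sonority 1).
/d/ is a plosive (sonority 1).
/w/ is a semivowel (sonority 7).
/tʃ/→/h/: 2→3 (does not fall) — violation.
/h/→/t/: 3→1 (falls) — ok.
/t/→/d/: 1→1 (plateau, allowed) — ok.
/d/→/w/: 1→7 (does not fall) — violation.

2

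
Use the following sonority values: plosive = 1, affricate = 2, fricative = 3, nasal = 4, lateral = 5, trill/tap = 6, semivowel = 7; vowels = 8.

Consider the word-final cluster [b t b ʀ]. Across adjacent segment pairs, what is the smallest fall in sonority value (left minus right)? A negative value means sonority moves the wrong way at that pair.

/b/ — plosive, sonority 1.
/t/ — plosive, sonority 1.
/b/ — plosive, sonority 1.
/ʀ/ — trill/tap, sonority 6.
/b/→/t/: change +0.
/t/→/b/: change +0.
/b/→/ʀ/: change -5.
Minimum = -5.

-5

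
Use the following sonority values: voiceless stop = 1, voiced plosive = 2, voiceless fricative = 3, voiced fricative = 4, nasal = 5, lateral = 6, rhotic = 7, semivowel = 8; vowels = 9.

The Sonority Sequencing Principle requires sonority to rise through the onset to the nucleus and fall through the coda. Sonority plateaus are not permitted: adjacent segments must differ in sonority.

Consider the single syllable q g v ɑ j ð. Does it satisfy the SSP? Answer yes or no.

Onset: /q/ is a voiceless stop (sonority 1), /g/ is a voiced plosive (sonority 2), /v/ is a voiced fricative (sonority 4); then the nucleus /ɑ/ (sonority 9).
Onset profile 1-2-4-9 — rises to the nucleus.
Coda: /j/ is a semivowel (sonority 8), /ð/ is a voiced fricative (sonority 4).
Coda profile 9-8-4 — falls from the nucleus.

yes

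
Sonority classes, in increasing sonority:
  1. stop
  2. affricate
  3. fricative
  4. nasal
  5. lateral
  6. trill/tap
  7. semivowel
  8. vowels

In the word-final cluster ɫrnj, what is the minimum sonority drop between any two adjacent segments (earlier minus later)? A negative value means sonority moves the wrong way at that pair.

/ɫ/ — lateral, sonority 5.
/r/ — trill/tap, sonority 6.
/n/ — nasal, sonority 4.
/j/ — semivowel, sonority 7.
/ɫ/→/r/: change -1.
/r/→/n/: change +2.
/n/→/j/: change -3.
Minimum = -3.

-3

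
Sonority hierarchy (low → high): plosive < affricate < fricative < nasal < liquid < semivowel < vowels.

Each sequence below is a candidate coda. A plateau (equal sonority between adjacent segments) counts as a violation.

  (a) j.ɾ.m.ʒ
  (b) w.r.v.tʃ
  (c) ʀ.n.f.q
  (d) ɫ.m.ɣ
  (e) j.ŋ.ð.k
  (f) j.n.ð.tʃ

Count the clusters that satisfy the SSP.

6

(a) sonority 6-5-4-3: well-formed.
(b) sonority 6-5-3-2: well-formed.
(c) sonority 5-4-3-1: well-formed.
(d) sonority 5-4-3: well-formed.
(e) sonority 6-4-3-1: well-formed.
(f) sonority 6-4-3-2: well-formed.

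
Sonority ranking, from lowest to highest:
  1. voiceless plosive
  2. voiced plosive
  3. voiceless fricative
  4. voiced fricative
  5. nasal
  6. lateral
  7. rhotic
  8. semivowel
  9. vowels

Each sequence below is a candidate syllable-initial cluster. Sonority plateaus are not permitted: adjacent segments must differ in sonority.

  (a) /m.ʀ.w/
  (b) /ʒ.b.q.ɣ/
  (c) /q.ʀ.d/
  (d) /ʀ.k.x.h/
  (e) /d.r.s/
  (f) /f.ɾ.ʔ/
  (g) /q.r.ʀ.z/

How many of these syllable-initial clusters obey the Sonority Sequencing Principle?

(a) 5-7-8 → obeys
(b) 4-2-1-4 → violates
(c) 1-7-2 → violates
(d) 7-1-3-3 → violates
(e) 2-7-3 → violates
(f) 3-7-1 → violates
(g) 1-7-7-4 → violates

1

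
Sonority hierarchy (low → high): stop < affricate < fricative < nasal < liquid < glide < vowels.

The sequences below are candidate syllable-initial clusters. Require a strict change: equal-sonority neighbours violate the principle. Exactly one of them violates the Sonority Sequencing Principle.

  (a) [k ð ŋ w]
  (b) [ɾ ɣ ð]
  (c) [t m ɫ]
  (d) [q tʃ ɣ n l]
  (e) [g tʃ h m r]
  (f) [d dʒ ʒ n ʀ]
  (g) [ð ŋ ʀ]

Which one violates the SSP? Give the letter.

(a) [k ð ŋ w]: profile 1-3-4-6 — obeys.
(b) [ɾ ɣ ð]: profile 5-3-3 — violates.
(c) [t m ɫ]: profile 1-4-5 — obeys.
(d) [q tʃ ɣ n l]: profile 1-2-3-4-5 — obeys.
(e) [g tʃ h m r]: profile 1-2-3-4-5 — obeys.
(f) [d dʒ ʒ n ʀ]: profile 1-2-3-4-5 — obeys.
(g) [ð ŋ ʀ]: profile 3-4-5 — obeys.

b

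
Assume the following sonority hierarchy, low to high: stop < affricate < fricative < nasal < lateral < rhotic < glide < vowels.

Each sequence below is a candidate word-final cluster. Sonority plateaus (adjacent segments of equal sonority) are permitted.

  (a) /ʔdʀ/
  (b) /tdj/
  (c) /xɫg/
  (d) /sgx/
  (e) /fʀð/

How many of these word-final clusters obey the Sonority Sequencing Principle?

0

(a) 1-1-6 → violates
(b) 1-1-7 → violates
(c) 3-5-1 → violates
(d) 3-1-3 → violates
(e) 3-6-3 → violates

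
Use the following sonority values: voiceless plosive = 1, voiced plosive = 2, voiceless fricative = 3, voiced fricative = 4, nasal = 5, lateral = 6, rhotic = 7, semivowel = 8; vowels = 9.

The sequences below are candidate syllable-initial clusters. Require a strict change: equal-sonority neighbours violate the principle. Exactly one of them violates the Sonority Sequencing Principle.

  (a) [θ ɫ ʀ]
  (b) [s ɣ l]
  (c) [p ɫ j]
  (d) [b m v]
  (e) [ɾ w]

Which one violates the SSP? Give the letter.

(a) 3-6-7 → obeys
(b) 3-4-6 → obeys
(c) 1-6-8 → obeys
(d) 2-5-4 → violates
(e) 7-8 → obeys

d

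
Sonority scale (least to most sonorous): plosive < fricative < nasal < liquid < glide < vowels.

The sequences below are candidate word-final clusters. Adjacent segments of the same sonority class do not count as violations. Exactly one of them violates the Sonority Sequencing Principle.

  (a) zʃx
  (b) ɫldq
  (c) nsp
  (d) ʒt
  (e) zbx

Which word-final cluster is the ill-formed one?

e

(a) sonority 2-2-2: well-formed.
(b) sonority 4-4-1-1: well-formed.
(c) sonority 3-2-1: well-formed.
(d) sonority 2-1: well-formed.
(e) sonority 2-1-2: ill-formed.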